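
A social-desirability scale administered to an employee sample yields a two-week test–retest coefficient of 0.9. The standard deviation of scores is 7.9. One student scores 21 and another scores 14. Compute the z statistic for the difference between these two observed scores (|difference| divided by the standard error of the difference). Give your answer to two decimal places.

1.98

SEM = 7.900×√(1 − 0.900) ≃ 2.498
SE_diff = SEM × √2 ≃ 2.498 × 1.414 ≃ 3.533
z = |21 − 14| / 3.533 = 7 / 3.533 ≃ 1.981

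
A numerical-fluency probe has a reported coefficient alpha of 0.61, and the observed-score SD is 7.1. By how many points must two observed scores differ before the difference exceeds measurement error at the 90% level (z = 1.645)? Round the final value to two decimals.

The standard error of measurement is 7.1000×√(1 − 0.6100) ≈ 7.1000×0.6245 ≈ 4.4339.
SE_diff = SEM × √2 ≈ 4.4339 × 1.4142 ≈ 6.2706
Smallest detectable difference = 1.645×6.2706 ≈ 10.3151

10.32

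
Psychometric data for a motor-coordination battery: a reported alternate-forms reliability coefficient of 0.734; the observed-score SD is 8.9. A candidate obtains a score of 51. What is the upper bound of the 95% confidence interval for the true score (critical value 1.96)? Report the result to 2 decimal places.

60.00

SEM = 8.90000 × √(1 − 0.73400) = 8.90000 × √0.26600 ≈ 8.90000 × 0.51575 ≈ 4.59019
Margin = 1.96 × 4.59019 ≈ 8.99678
Upper bound: 51 + 8.99678 = 59.99678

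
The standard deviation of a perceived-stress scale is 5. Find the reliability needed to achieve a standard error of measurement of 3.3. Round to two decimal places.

0.56

r = 1 − (SEM / SD)² = 1 − (3.300 / 5)² ≈ 1 − 0.436 ≈ 0.564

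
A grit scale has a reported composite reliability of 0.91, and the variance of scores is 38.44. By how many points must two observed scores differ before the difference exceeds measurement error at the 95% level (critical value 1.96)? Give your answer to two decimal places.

σ = 38.44^(1/2) = 6.20000
SEM = 6.20000×√(1 − 0.91000) ≈ 1.86000
SE_diff = √2 × SEM ≈ 2.63044
Smallest detectable difference = 1.96×2.63044 ≈ 5.15566

5.16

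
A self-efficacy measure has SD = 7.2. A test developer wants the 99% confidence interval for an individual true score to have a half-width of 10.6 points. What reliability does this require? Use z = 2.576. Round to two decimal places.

0.67

SEM needed = half-width / z = 10.6/2.576 ≃ 4.1149
r = 1 − (4.1149/7.2)² ≃ 1 − 0.3266 ≃ 0.6734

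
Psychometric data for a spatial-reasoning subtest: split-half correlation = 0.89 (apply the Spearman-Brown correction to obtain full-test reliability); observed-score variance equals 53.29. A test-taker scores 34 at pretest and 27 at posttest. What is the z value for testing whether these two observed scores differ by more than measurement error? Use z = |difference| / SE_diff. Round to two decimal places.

2.81

SD = √53.29 ≈ 7.300
r_full = 2·0.89 / (1 + 0.89) ≈ 0.942
SEM = 7.300×√(1 − 0.942) ≈ 1.761
SE_diff = √2 × SEM ≈ 2.491
z = 7 / 2.491 ≈ 2.811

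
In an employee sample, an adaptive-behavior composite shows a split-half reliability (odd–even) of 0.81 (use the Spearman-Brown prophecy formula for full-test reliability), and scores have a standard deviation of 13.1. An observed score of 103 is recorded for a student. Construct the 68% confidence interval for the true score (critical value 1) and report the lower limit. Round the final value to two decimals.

r_full = 2·0.81 / (1 + 0.81) ≈ 0.89503
The standard error of measurement is 13.10000*√(1 − 0.89503) ≈ 13.10000*0.32399 ≈ 4.24433.
1 * SEM ≈ 4.24433
Lower bound: 103 − 4.24433 = 98.75567

98.76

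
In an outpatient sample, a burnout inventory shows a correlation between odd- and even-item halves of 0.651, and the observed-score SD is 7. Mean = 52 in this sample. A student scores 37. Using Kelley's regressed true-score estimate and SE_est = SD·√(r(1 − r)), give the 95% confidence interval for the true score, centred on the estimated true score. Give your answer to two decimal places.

Full-length reliability (Spearman-Brown) = 2(0.651)/(1+0.651) ≃ 0.789
T̂ = r·X + (1 − r)·M = 0.789·37 + 0.211·52 ≃ 29.179 + 10.992 ≃ 40.171
SE_est = SD · √(r(1 − r)) = 7.000 · √0.167 ≃ 7.000 · 0.408 ≃ 2.858
95% CI: 40.171 ± 5.602 ≃ (34.569, 45.773)

[34.57, 45.77]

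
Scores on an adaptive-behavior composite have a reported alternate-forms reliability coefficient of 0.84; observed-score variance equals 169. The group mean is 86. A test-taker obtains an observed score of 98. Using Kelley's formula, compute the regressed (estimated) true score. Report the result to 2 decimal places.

Estimated true score = 0.8400*98 + (1 − 0.8400)*86 ≈ 96.0800

96.08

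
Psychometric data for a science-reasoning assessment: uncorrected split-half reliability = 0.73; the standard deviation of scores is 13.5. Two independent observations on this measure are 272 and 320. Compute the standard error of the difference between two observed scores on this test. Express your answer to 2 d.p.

Full-length reliability (Spearman-Brown) = 2(0.73)/(1+0.73) ≈ 0.844
SEM = 13.500·√(1 − 0.844) ≈ 5.333
SE_diff = SEM · √2 ≈ 5.333 · 1.414 ≈ 7.542

7.54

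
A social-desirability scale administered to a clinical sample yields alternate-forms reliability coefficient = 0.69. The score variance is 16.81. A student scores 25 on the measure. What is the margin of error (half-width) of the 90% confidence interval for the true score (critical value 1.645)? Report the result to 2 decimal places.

SD = √16.81 = 4.1000
SEM = 4.1000 * √(1 − 0.6900) = 4.1000 * √0.3100 ≈ 4.1000 * 0.5568 ≈ 2.2828
1.645 * SEM ≈ 3.7552

3.76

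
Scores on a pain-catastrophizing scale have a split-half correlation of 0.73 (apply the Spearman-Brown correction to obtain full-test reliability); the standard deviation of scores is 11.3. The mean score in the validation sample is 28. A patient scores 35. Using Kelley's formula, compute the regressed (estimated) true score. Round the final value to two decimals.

33.91

Full-length reliability (Spearman-Brown) = 2(0.73)/(1+0.73) ≈ 0.844
Estimated true score = 0.844·35 + (1 − 0.844)·28 ≈ 33.908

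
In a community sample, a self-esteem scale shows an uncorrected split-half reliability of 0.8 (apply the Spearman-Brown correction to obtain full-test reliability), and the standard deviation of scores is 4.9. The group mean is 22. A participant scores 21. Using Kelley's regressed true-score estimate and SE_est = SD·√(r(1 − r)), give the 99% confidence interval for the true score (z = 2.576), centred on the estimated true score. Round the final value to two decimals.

[17.14, 25.08]

Full-length reliability (Spearman-Brown) = 2(0.8)/(1+0.8) ≈ 0.88889
Estimated true score = 0.88889*21 + (1 − 0.88889)*22 ≈ 21.11111
SE_est = 4.90000*√(0.88889*0.11111) ≈ 1.53992
CI = 21.11111 ± 2.576 * 1.53992 → [17.14427, 25.07795]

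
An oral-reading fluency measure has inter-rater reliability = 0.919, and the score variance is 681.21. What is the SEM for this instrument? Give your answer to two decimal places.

7.43

SD = √681.21 = 26.1000
SEM = 26.1000·√(1 − 0.9190) ≈ 7.4282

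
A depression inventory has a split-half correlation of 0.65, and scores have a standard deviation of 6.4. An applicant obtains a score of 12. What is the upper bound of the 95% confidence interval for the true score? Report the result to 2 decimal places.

17.78

Full-length reliability (Spearman-Brown) = 2(0.65)/(1+0.65) ≈ 0.788
SEM = 6.400·√(1 − 0.788) ≈ 2.948
Half-width = 1.96·2.948 ≈ 5.777
Upper limit = 12 + 5.777 ≈ 17.777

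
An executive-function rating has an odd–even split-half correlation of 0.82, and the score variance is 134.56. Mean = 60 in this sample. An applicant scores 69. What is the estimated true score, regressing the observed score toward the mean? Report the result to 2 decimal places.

Spearman-Brown: r = 2(0.82) / (1 + 0.82) = 1.640 / 1.820 ≈ 0.901
Estimated true score = 0.901*69 + (1 − 0.901)*60 ≈ 68.110

68.11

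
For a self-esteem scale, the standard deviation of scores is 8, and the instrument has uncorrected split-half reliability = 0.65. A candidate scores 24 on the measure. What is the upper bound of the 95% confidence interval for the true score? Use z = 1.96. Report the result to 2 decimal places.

31.22

Full-length reliability (Spearman-Brown) = 2(0.65)/(1+0.65) ≈ 0.78788
SEM = 8.00000·√(1 − 0.78788) ≈ 3.68453
1.96 · SEM ≈ 7.22168
Upper bound: 24 + 7.22168 = 31.22168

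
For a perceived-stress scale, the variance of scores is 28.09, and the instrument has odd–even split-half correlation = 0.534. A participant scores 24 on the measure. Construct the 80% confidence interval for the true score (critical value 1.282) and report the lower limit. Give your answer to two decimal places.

SD = √28.09 = 5.3000
Full-length reliability (Spearman-Brown) = 2(0.534)/(1+0.534) ≈ 0.6962
SEM = 5.3000 * √(1 − 0.6962) = 5.3000 * √0.3038 ≈ 5.3000 * 0.5512 ≈ 2.9212
Half-width = 1.282*2.9212 ≈ 3.7449
Lower bound: 24 − 3.7449 = 20.2551

20.26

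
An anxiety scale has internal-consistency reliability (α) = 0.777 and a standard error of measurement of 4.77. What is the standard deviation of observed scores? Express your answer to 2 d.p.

SD = 4.77 / √(1 − 0.777) ≈ 10.101

10.10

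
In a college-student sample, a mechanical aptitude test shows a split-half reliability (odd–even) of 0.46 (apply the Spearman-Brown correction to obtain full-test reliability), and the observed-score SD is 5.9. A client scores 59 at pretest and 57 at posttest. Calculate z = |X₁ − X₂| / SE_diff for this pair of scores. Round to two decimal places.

Spearman-Brown: r = 2(0.46) / (1 + 0.46) = 0.9200 / 1.4600 ≈ 0.6301
SEM = 5.9000 · √(1 − 0.6301) = 5.9000 · √0.3699 ≈ 5.9000 · 0.6082 ≈ 3.5882
SE_diff = SEM · √2 ≈ 3.5882 · 1.4142 ≈ 5.0744
z = |59 − 57| / 5.0744 = 2 / 5.0744 ≈ 0.3941

0.39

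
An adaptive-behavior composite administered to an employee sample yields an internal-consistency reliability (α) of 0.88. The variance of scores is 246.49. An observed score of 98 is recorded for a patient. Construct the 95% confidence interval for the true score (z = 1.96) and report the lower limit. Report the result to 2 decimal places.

87.34

SD = √246.49 ≃ 15.7000
SEM = 15.7000×√(1 − 0.8800) ≃ 5.4386
1.96 × SEM ≃ 10.6597
Lower limit = 98 − 10.6597 ≃ 87.3403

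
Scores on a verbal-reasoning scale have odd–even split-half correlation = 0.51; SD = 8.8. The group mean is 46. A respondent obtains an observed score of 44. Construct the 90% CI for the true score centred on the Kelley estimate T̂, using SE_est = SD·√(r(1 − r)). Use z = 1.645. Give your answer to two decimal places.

[37.87, 51.43]

Spearman-Brown: r = 2(0.51) / (1 + 0.51) = 1.02000 / 1.51000 ≈ 0.67550
T̂ = 0.67550(44) + 0.32450(46) ≈ 44.64901
SE_est = SD × √(r(1 − r)) = 8.80000 × √0.21920 ≈ 8.80000 × 0.46819 ≈ 4.12006
90% CI: 44.64901 ± 6.77750 ≈ (37.87150, 51.42651)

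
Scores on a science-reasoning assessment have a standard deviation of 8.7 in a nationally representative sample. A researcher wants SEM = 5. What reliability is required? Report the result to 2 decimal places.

r = 1 − (SEM / SD)² = 1 − (5.00000 / 8.7)² ≈ 1 − 0.33029 ≈ 0.66971

0.67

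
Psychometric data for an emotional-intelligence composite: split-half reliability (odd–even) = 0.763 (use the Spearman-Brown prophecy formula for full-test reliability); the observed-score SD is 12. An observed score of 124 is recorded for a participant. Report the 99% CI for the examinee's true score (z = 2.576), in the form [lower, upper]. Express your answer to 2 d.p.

[112.67, 135.33]

Spearman-Brown: r = 2(0.763) / (1 + 0.763) = 1.5260 / 1.7630 ≈ 0.8656
The standard error of measurement is 12.0000×√(1 − 0.8656) ≈ 12.0000×0.3666 ≈ 4.3998.
2.576 × SEM ≈ 11.3338
99% CI: 124 ± 11.3338 = [112.6662, 135.3338]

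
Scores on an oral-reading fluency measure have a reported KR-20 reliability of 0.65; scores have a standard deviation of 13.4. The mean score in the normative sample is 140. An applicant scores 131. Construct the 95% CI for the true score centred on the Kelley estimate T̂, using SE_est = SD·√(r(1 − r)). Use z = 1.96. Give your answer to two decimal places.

T̂ = r·X + (1 − r)·M = 0.6500×131 + 0.3500×140 = 85.1500 + 49.0000 ≈ 134.1500
SE_est = SD × √(r(1 − r)) = 13.4000 × √0.2275 ≈ 13.4000 × 0.4770 ≈ 6.3914
95% CI: 134.1500 ± 12.5271 ≈ (121.6229, 146.6771)

[121.62, 146.68]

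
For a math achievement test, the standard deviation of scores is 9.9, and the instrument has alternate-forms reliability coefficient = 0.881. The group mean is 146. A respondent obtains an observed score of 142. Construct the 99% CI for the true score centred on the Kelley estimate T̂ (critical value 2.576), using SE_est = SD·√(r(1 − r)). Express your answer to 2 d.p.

[134.22, 150.73]

T̂ = r·X + (1 − r)·M = 0.8810·142 + 0.1190·146 = 125.1020 + 17.3740 ≈ 142.4760
SE_est = SD · √(r(1 − r)) = 9.9000 · √0.1048 ≈ 9.9000 · 0.3238 ≈ 3.2055
99% CI: 142.4760 ± 8.2574 ≈ (134.2186, 150.7334)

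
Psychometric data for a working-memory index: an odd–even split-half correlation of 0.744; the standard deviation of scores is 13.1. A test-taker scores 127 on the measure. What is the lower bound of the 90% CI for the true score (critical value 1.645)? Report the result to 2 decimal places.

118.74

Spearman-Brown: r = 2(0.744) / (1 + 0.744) = 1.4880 / 1.7440 ≈ 0.8532
SEM = 13.1000 * √(1 − 0.8532) = 13.1000 * √0.1468 ≈ 13.1000 * 0.3831 ≈ 5.0190
Half-width = 1.645*5.0190 ≈ 8.2563
Lower bound: 127 − 8.2563 = 118.7437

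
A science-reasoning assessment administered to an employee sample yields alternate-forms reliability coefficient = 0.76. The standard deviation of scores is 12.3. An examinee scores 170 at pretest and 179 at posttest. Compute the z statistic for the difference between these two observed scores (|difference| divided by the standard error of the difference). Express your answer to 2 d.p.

SEM = 12.3000 × √(1 − 0.7600) = 12.3000 × √0.2400 ≈ 12.3000 × 0.4899 ≈ 6.0257
Standard error of the difference = 6.0257·√2 ≈ 8.5217
z = |170 − 179| / 8.5217 = 9 / 8.5217 ≈ 1.0561

1.06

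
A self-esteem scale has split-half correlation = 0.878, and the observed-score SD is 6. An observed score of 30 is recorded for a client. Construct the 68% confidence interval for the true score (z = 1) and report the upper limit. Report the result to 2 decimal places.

Full-length reliability (Spearman-Brown) = 2(0.878)/(1+0.878) ≈ 0.9350
SEM = 6.0000×√(1 − 0.9350) ≈ 1.5293
Margin = 1 × 1.5293 ≈ 1.5293
Upper limit = 30 + 1.5293 ≈ 31.5293

31.53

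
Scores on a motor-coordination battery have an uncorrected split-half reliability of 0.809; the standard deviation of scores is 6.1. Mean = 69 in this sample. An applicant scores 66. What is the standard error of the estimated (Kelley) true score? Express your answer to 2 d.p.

1.87

r_full = 2·0.809 / (1 + 0.809) ≈ 0.89442
SE_est = SD * √(r(1 − r)) = 6.10000 * √0.09444 ≈ 6.10000 * 0.30730 ≈ 1.87455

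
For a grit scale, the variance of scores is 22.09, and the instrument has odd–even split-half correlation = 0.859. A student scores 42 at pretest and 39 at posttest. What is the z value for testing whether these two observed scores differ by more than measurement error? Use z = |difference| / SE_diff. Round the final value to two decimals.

σ = 22.09^(1/2) = 4.7000
Spearman-Brown: r = 2(0.859) / (1 + 0.859) = 1.7180 / 1.8590 ≃ 0.9242
SEM = 4.7000 · √(1 − 0.9242) = 4.7000 · √0.0758 ≃ 4.7000 · 0.2754 ≃ 1.2944
SE_diff = √2 · SEM ≃ 1.8306
z = |42 − 39| / 1.8306 = 3 / 1.8306 ≃ 1.6388

1.64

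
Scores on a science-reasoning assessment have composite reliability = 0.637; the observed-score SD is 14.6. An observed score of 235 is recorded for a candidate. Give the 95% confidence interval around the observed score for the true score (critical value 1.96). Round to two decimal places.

[217.76, 252.24]

SEM = 14.6000 * √(1 − 0.6370) = 14.6000 * √0.3630 ≈ 14.6000 * 0.6025 ≈ 8.7964
Half-width = 1.96*8.7964 ≈ 17.2410
Interval: (217.7590, 252.2410)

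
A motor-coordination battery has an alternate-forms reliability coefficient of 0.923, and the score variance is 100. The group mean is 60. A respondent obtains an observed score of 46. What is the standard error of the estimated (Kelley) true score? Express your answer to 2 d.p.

SD = √100 ≈ 10.000
SE_est = 10.000·√[r(1 − r)] ≈ 2.666

2.67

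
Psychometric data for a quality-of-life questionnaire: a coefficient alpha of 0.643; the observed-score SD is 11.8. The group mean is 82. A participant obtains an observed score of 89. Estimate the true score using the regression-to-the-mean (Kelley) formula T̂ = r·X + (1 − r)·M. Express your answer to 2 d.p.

T̂ = 0.643(89) + 0.357(82) ≈ 86.501

86.50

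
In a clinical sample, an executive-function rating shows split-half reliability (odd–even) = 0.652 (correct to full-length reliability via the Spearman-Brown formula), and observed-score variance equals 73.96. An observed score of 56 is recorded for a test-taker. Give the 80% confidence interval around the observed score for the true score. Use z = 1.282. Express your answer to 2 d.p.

SD = √73.96 = 8.60000
Spearman-Brown: r = 2(0.652) / (1 + 0.652) = 1.30400 / 1.65200 ≈ 0.78935
SEM = 8.60000·√(1 − 0.78935) ≈ 3.94714
Half-width = 1.282·3.94714 ≈ 5.06024
80% CI: 56 ± 5.06024 = [50.93976, 61.06024]

[50.94, 61.06]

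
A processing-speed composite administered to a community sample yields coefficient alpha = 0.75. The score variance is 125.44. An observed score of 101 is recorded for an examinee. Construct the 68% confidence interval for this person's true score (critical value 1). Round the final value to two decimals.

[95.40, 106.60]

SD = √125.44 ≈ 11.20000
The standard error of measurement is 11.20000*√(1 − 0.75000) ≈ 11.20000*0.50000 ≈ 5.60000.
1 * SEM ≈ 5.60000
Interval: (95.40000, 106.60000)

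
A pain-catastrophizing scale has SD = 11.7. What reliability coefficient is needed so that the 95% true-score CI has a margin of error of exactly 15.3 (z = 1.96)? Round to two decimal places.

SEM needed = half-width / z = 15.3/1.96 ≈ 7.8061
r = 1 − (SEM / SD)² = 1 − (7.8061 / 11.7)² ≈ 1 − 0.4451 ≈ 0.5549

0.55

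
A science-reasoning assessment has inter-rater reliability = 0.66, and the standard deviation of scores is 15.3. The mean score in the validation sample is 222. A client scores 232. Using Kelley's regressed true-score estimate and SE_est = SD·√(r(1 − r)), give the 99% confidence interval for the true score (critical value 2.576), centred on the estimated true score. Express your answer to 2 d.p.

T̂ = r·X + (1 − r)·M = 0.6600*232 + 0.3400*222 = 153.1200 + 75.4800 ≈ 228.6000
SE_est = SD * √(r(1 − r)) = 15.3000 * √0.2244 ≈ 15.3000 * 0.4737 ≈ 7.2477
CI = 228.6000 ± 2.576 * 7.2477 → [209.9298, 247.2702]

[209.93, 247.27]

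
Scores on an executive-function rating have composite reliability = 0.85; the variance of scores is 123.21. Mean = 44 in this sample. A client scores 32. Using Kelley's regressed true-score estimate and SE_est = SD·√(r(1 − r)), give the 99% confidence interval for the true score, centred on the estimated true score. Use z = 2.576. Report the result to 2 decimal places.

SD = √123.21 ≈ 11.100
T̂ = 0.850(32) + 0.150(44) ≈ 33.800
SE_est = SD × √(r(1 − r)) = 11.100 × √0.128 ≈ 11.100 × 0.357 ≈ 3.963
99% CI: 33.800 ± 10.210 ≈ (23.590, 44.010)

[23.59, 44.01]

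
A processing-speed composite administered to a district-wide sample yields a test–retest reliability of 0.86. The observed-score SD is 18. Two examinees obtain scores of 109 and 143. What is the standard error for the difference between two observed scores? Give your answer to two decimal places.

9.52

SEM = 18.0000×√(1 − 0.8600) ≈ 6.7350
SE_diff = √2 × SEM ≈ 9.5247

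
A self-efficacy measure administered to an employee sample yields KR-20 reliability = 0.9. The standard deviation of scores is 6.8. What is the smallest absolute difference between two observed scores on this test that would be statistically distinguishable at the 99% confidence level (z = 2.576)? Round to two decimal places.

7.83

SEM = 6.8000*√(1 − 0.9000) ≈ 2.1503
Standard error of the difference = 2.1503·√2 ≈ 3.0411
Minimum reliable difference = 2.576 * SE_diff ≈ 2.576 * 3.0411 ≈ 7.8338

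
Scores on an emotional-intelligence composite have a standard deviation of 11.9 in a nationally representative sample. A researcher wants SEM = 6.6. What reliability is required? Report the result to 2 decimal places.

0.69

r = 1 − (SEM / SD)² = 1 − (6.600 / 11.9)² ≈ 1 − 0.308 ≈ 0.692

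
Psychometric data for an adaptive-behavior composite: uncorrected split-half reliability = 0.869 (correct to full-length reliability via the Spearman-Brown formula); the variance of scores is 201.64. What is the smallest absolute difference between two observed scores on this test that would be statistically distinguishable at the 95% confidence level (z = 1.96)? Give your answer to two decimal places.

SD = √201.64 = 14.20000
Spearman-Brown: r = 2(0.869) / (1 + 0.869) = 1.73800 / 1.86900 ≈ 0.92991
SEM = 14.20000 * √(1 − 0.92991) = 14.20000 * √0.07009 ≈ 14.20000 * 0.26475 ≈ 3.75941
SE_diff = SEM * √2 ≈ 3.75941 * 1.41421 ≈ 5.31660
Minimum reliable difference = 1.96 * SE_diff ≈ 1.96 * 5.31660 ≈ 10.42054

10.42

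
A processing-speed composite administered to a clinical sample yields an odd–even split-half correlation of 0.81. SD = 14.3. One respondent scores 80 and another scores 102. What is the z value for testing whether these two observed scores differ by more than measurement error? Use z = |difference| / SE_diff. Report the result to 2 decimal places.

Full-length reliability (Spearman-Brown) = 2(0.81)/(1+0.81) ≈ 0.8950
SEM = 14.3000*√(1 − 0.8950) ≈ 4.6331
Standard error of the difference = 4.6331·√2 ≈ 6.5522
z = |80 − 102| / 6.5522 = 22 / 6.5522 ≈ 3.3576

3.36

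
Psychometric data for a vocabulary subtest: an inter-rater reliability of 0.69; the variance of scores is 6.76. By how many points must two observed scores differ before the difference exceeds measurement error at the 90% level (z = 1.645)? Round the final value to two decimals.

3.37

SD = √6.76 ≈ 2.6000
SEM = 2.6000 × √(1 − 0.6900) = 2.6000 × √0.3100 ≈ 2.6000 × 0.5568 ≈ 1.4476
Standard error of the difference = 1.4476·√2 ≈ 2.0472
Smallest detectable difference = 1.645×2.0472 ≈ 3.3677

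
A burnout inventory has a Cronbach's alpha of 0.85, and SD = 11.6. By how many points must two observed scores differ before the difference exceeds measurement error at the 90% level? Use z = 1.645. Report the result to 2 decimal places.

The standard error of measurement is 11.6000·√(1 − 0.8500) ≈ 11.6000·0.3873 ≈ 4.4927.
SE_diff = √2 · SEM ≈ 6.3536
Smallest detectable difference = 1.645·6.3536 ≈ 10.4516

10.45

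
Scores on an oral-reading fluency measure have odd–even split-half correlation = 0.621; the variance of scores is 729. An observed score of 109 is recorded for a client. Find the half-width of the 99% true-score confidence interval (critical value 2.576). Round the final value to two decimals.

SD = √729 ≃ 27.0000
Full-length reliability (Spearman-Brown) = 2(0.621)/(1+0.621) ≃ 0.7662
SEM = 27.0000 · √(1 − 0.7662) = 27.0000 · √0.2338 ≃ 27.0000 · 0.4835 ≃ 13.0555
Half-width = 2.576·13.0555 ≃ 33.6308

33.63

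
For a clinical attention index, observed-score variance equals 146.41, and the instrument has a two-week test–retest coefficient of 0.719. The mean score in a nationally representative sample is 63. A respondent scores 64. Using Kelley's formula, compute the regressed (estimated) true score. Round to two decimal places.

T̂ = 0.7190(64) + 0.2810(63) ≃ 63.7190

63.72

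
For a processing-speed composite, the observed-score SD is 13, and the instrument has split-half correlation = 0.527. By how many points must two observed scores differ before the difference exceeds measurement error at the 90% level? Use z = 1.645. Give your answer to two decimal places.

Spearman-Brown: r = 2(0.527) / (1 + 0.527) = 1.05400 / 1.52700 ≈ 0.69024
SEM = 13.00000 * √(1 − 0.69024) = 13.00000 * √0.30976 ≈ 13.00000 * 0.55656 ≈ 7.23526
Standard error of the difference = 7.23526·√2 ≈ 10.23221
Minimum reliable difference = 1.645 * SE_diff ≈ 1.645 * 10.23221 ≈ 16.83198

16.83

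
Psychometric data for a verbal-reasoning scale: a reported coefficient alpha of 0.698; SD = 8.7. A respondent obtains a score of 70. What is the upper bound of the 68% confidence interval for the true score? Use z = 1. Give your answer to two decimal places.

74.78

SEM = 8.700*√(1 − 0.698) ≈ 4.781
1 * SEM ≈ 4.781
Upper limit = 70 + 4.781 ≈ 74.781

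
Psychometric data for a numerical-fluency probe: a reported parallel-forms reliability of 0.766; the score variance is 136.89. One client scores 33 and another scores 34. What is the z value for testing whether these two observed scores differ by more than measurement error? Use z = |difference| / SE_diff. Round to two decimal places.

0.12

SD = √136.89 = 11.7000
SEM = 11.7000*√(1 − 0.7660) ≈ 5.6597
SE_diff = SEM * √2 ≈ 5.6597 * 1.4142 ≈ 8.0040
z = 1 / 8.0040 ≈ 0.1249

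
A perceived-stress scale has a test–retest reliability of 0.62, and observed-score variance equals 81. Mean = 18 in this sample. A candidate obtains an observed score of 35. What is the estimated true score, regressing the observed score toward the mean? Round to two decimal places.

28.54

T̂ = 0.6200(35) + 0.3800(18) ≈ 28.5400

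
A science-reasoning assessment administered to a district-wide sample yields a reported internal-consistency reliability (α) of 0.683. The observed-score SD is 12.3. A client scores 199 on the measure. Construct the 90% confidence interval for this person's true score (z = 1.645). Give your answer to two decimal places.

SEM = 12.3000×√(1 − 0.6830) ≈ 6.9252
Half-width = 1.645×6.9252 ≈ 11.3920
90% CI: 199 ± 11.3920 = [187.6080, 210.3920]

[187.61, 210.39]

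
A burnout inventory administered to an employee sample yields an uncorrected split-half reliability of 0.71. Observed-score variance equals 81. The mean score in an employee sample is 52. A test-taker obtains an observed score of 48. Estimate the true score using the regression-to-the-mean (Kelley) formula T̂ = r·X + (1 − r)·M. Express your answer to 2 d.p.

48.68

r_full = 2·0.71 / (1 + 0.71) ≈ 0.830
Estimated true score = 0.830×48 + (1 − 0.830)×52 ≈ 48.678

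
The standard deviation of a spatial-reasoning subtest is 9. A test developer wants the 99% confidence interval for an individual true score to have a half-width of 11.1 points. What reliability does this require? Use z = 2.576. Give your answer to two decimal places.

Required SEM = 11.1 / 2.576 ≈ 4.30901
r = 1 − (SEM / SD)² = 1 − (4.30901 / 9)² ≈ 1 − 0.22923 ≈ 0.77077

0.77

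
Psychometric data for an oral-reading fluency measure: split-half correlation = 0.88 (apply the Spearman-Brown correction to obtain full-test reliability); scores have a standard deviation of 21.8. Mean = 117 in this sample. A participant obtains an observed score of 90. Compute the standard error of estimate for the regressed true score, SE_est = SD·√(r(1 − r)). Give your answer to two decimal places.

r_full = 2·0.88 / (1 + 0.88) ≈ 0.936
SE_est = 21.800·√[r(1 − r)] ≈ 5.329

5.33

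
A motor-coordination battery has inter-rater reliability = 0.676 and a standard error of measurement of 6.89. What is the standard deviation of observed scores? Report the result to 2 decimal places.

SD = 6.89 / √(1 − 0.676) ≈ 12.10450

12.10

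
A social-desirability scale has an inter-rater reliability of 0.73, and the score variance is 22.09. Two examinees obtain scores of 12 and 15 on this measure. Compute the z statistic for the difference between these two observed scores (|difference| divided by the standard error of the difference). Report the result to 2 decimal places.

0.87

SD = √22.09 = 4.70000
SEM = 4.70000 · √(1 − 0.73000) = 4.70000 · √0.27000 ≃ 4.70000 · 0.51962 ≃ 2.44219
SE_diff = SEM · √2 ≃ 2.44219 · 1.41421 ≃ 3.45378
z = |12 − 15| / 3.45378 = 3 / 3.45378 ≃ 0.86861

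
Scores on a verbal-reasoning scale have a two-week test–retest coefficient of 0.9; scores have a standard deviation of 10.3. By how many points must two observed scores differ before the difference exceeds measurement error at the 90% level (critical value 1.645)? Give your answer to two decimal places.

SEM = 10.30000 * √(1 − 0.90000) = 10.30000 * √0.10000 ≈ 10.30000 * 0.31623 ≈ 3.25715
SE_diff = √2 * SEM ≈ 4.60630
Minimum reliable difference = 1.645 * SE_diff ≈ 1.645 * 4.60630 ≈ 7.57736

7.58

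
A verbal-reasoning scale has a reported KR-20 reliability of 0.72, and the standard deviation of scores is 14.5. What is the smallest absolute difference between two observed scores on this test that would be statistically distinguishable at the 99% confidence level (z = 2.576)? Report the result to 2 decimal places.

27.95

SEM = 14.500*√(1 − 0.720) ≈ 7.673
SE_diff = √2 * SEM ≈ 10.851
Smallest detectable difference = 2.576*10.851 ≈ 27.952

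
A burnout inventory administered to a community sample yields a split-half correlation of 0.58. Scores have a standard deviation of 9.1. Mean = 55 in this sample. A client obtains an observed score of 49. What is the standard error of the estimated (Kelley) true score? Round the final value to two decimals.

4.02

Full-length reliability (Spearman-Brown) = 2(0.58)/(1+0.58) ≈ 0.73418
SE_est = SD × √(r(1 − r)) = 9.10000 × √0.19516 ≈ 9.10000 × 0.44177 ≈ 4.02011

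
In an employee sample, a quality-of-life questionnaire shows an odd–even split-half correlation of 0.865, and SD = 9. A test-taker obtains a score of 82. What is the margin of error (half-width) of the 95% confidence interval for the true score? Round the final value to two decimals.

Spearman-Brown: r = 2(0.865) / (1 + 0.865) = 1.730 / 1.865 ≈ 0.928
SEM = 9.000*√(1 − 0.928) ≈ 2.421
Half-width = 1.96*2.421 ≈ 4.746

4.75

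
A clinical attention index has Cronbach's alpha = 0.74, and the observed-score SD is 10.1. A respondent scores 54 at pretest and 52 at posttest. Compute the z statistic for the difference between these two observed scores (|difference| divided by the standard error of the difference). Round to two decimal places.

0.27

SEM = 10.10000×√(1 − 0.74000) ≈ 5.15001
SE_diff = SEM × √2 ≈ 5.15001 × 1.41421 ≈ 7.28321
z = |54 − 52| / 7.28321 = 2 / 7.28321 ≈ 0.27460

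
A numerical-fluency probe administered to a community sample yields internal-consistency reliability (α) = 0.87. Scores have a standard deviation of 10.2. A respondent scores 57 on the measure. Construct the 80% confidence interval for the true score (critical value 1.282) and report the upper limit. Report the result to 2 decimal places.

The standard error of measurement is 10.2000·√(1 − 0.8700) ≈ 10.2000·0.3606 ≈ 3.6777.
1.282 · SEM ≈ 4.7148
Upper bound: 57 + 4.7148 = 61.7148

61.71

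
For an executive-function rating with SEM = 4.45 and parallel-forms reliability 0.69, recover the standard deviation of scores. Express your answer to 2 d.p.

SD = SEM / √(1 − r) = 4.45 / √0.3100 ≈ 4.45 / 0.5568 ≈ 7.9924

7.99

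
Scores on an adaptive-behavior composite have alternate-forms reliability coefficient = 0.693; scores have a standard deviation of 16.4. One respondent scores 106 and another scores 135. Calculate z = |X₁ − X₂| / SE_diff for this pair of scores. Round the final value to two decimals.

2.26

SEM = 16.400 * √(1 − 0.693) = 16.400 * √0.307 ≈ 16.400 * 0.554 ≈ 9.087
Standard error of the difference = 9.087·√2 ≈ 12.851
z = |106 − 135| / 12.851 = 29 / 12.851 ≈ 2.257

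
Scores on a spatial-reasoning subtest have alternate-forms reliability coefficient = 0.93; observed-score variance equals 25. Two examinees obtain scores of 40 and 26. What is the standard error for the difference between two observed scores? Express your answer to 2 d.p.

SD = √25 ≈ 5.0000
The standard error of measurement is 5.0000*√(1 − 0.9300) ≈ 5.0000*0.2646 ≈ 1.3229.
Standard error of the difference = 1.3229·√2 ≈ 1.8708

1.87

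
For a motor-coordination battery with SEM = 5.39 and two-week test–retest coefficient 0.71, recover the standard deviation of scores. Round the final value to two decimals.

SD = SEM / √(1 − r) = 5.39 / √0.290 ≈ 5.39 / 0.539 ≈ 10.009

10.01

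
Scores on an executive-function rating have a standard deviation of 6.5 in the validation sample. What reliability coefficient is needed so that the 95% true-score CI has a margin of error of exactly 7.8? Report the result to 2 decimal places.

SEM needed = half-width / z = 7.8/1.96 ≈ 3.980
r = 1 − (3.980/6.5)² ≈ 1 − 0.375 ≈ 0.625

0.63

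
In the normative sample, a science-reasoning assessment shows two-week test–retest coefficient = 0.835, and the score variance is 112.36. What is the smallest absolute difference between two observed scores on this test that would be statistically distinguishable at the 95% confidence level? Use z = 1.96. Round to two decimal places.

SD = √112.36 = 10.6000
SEM = 10.6000*√(1 − 0.8350) ≃ 4.3057
Standard error of the difference = 4.3057·√2 ≃ 6.0892
Smallest detectable difference = 1.96*6.0892 ≃ 11.9349

11.93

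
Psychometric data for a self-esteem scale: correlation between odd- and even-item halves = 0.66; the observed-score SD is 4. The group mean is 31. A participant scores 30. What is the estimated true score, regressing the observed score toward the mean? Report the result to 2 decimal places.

Spearman-Brown: r = 2(0.66) / (1 + 0.66) = 1.3200 / 1.6600 ≈ 0.7952
T̂ = r·X + (1 − r)·M = 0.7952*30 + 0.2048*31 ≈ 23.8554 + 6.3494 ≈ 30.2048

30.20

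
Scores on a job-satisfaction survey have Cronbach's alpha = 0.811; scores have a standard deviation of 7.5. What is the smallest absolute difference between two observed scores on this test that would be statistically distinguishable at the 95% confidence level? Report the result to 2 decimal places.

9.04

The standard error of measurement is 7.5000×√(1 − 0.8110) ≈ 7.5000×0.4347 ≈ 3.2606.
SE_diff = √2 × SEM ≈ 4.6111
Smallest detectable difference = 1.96×4.6111 ≈ 9.0378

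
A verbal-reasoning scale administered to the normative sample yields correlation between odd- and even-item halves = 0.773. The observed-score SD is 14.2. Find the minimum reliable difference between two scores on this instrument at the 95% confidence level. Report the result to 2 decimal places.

14.08

Full-length reliability (Spearman-Brown) = 2(0.773)/(1+0.773) ≈ 0.872
SEM = 14.200 · √(1 − 0.872) = 14.200 · √0.128 ≈ 14.200 · 0.358 ≈ 5.081
SE_diff = √2 · SEM ≈ 7.186
Smallest detectable difference = 1.96·7.186 ≈ 14.084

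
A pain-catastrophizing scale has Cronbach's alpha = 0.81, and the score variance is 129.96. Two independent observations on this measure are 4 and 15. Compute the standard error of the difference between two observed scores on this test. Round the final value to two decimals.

SD = √129.96 = 11.40000
SEM = 11.40000·√(1 − 0.81000) ≈ 4.96914
Standard error of the difference = 4.96914·√2 ≈ 7.02743

7.03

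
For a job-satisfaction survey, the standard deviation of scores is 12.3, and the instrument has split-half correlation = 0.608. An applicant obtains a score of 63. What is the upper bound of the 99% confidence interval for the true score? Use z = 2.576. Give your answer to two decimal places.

78.64

Spearman-Brown: r = 2(0.608) / (1 + 0.608) = 1.216 / 1.608 ≈ 0.756
SEM = 12.300 × √(1 − 0.756) = 12.300 × √0.244 ≈ 12.300 × 0.494 ≈ 6.073
Half-width = 2.576×6.073 ≈ 15.644
Upper bound: 63 + 15.644 = 78.644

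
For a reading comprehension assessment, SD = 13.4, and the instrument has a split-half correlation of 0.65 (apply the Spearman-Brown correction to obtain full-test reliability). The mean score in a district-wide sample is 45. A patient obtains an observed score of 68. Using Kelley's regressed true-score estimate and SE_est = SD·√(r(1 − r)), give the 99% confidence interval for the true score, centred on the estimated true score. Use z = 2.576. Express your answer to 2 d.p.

[49.01, 77.23]

r_full = 2·0.65 / (1 + 0.65) ≈ 0.788
T̂ = 0.788(68) + 0.212(45) ≈ 63.121
SE_est = 13.400*√(0.788*0.212) ≈ 5.478
99% CI: 63.121 ± 14.111 ≈ (49.010, 77.233)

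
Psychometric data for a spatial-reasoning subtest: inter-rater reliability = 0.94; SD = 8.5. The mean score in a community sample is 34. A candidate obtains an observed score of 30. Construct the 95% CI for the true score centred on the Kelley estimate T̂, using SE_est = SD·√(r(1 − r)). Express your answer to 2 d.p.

Estimated true score = 0.94000×30 + (1 − 0.94000)×34 ≈ 30.24000
SE_est = SD × √(r(1 − r)) = 8.50000 × √0.05640 ≈ 8.50000 × 0.23749 ≈ 2.01864
95% CI: 30.24000 ± 3.95653 ≈ (26.28347, 34.19653)

[26.28, 34.20]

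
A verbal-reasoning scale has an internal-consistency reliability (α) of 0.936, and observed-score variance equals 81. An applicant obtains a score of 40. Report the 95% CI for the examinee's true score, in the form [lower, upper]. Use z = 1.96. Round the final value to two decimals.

SD = √81 = 9.0000
SEM = 9.0000 · √(1 − 0.9360) = 9.0000 · √0.0640 ≈ 9.0000 · 0.2530 ≈ 2.2768
1.96 · SEM ≈ 4.4626
CI = 40 ± 4.4626 → [35.5374, 44.4626]

[35.54, 44.46]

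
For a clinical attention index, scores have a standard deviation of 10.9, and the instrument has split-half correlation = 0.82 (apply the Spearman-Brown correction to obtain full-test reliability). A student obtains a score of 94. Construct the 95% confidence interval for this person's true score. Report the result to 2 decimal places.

Spearman-Brown: r = 2(0.82) / (1 + 0.82) = 1.64000 / 1.82000 ≈ 0.90110
The standard error of measurement is 10.90000*√(1 − 0.90110) ≈ 10.90000*0.31449 ≈ 3.42789.
Margin = 1.96 * 3.42789 ≈ 6.71867
Interval: (87.28133, 100.71867)

[87.28, 100.72]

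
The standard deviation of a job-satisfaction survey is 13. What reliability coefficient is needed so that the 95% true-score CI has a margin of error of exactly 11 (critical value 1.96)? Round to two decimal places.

0.81

SEM needed = half-width / z = 11/1.96 ≈ 5.6122
r = 1 − (SEM / SD)² = 1 − (5.6122 / 13)² ≈ 1 − 0.1864 ≈ 0.8136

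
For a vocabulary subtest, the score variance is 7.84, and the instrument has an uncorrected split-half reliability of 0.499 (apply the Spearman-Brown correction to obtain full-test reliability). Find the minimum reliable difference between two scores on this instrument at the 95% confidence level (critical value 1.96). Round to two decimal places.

4.49

SD = √7.84 = 2.80000
Spearman-Brown: r = 2(0.499) / (1 + 0.499) = 0.99800 / 1.49900 ≈ 0.66578
SEM = 2.80000×√(1 − 0.66578) ≈ 1.61874
Standard error of the difference = 1.61874·√2 ≈ 2.28924
Minimum reliable difference = 1.96 × SE_diff ≈ 1.96 × 2.28924 ≈ 4.48691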